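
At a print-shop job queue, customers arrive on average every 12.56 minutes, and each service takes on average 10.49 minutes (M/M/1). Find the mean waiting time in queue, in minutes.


λ = 60/12.56 = 4.7771 /hr
μ = 60/10.49 = 5.7197 /hr
ρ = λ/μ = 4.7771/5.7197 = 0.8352
Wq = ρ/(μ−λ) = 0.8352/(5.7197−4.7771) = 0.88599 hr
In minutes: 0.88599·60 = 53.159 min

Final: 53.159 min


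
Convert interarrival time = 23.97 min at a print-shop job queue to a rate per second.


λ = 1/(interarrival time) in consistent units.
1 second = 0.0166667 min, so λ = 0.0166667/23.97 = 0.0006953 per second

Final: 0.0006953 /sec


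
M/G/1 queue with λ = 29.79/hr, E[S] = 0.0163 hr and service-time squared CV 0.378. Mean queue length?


ρ = λ·E[S] = 29.79·0.0163 = 0.4856
Lq = ρ²(1+C_s²)/(2(1−ρ)) = 0.2358·(1+0.378)/(2·0.5144)
= 0.2358·1.3780/1.0288 = 0.31580

Final: 0.31580


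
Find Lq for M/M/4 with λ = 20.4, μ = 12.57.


a = λ/μ = 1.6229; ρ = a/4 = 0.4057
P₀ = 0.194604
Lq = P₀·a^c·ρ / (c!·(1−ρ)²) = 0.194604·6.93713·0.4057/(24·0.35316)
= 0.06462

Final: 0.06462


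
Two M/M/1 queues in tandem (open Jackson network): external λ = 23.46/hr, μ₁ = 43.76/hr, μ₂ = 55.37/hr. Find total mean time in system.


Each node sees arrival rate λ = 23.46/hr (tandem ⇒ throughput preserved).
W₁ = 1/(μ₁−λ) = 1/(43.76−23.46) = 0.04926 hr
W₂ = 1/(μ₂−λ) = 1/(55.37−23.46) = 0.03134 hr
W_total = W₁ + W₂ = 0.04926 + 0.03134 = 0.08060 hr

Final: 0.08060 hr


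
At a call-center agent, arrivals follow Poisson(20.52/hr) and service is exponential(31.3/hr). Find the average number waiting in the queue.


ρ = 20.52/31.3 = 0.6556
Lq = ρ²/(1−ρ) = 0.4298/0.3444 = 1.2479

Final: 1.2479


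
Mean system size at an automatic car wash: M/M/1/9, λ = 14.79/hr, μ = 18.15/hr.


ρ = 14.79/18.15 = 0.8149
L = ρ[1 − (K+1)ρ^K + Kρ^(K+1)] / [(1−ρ)(1−ρ^(K+1))]
Numerator: 0.8149·(1 − 10·0.158425 + 9·0.129097) = 0.470689
Denominator: (0.1851)·(0.870903) = 0.161225
L = 0.470689/0.161225 = 2.9195

Final: 2.9195


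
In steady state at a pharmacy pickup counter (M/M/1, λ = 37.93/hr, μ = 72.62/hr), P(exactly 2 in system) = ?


ρ = 37.93/72.62 = 0.5223
P_n = (1−ρ)·ρ^n = (1 − 0.5223)·0.5223^2 = 0.4777·0.272806 = 0.130317

Final: 0.130317


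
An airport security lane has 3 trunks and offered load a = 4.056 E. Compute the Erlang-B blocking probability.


B(c,a) = (a^c/c!) / Σ_{k=0}^{c} a^k/k!
a^3/3! = 11.120968
Σ terms (k=0..3): 1.00000 + 4.05600 + 8.22557 + 11.12097 = 24.402536
B = 11.120968/24.402536 = 0.455730

Final: 0.455730


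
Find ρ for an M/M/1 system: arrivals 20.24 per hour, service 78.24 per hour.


ρ = λ/μ = 20.24/78.24 = 0.2587

Final: 0.2587


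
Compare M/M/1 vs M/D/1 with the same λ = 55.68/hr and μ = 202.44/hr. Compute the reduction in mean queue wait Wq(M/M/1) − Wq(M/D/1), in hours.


ρ = 55.68/202.44 = 0.2750
Wq(M/M/1) = ρ/(μ−λ) = 0.2750/146.76 = 0.001874 hr
Wq(M/D/1) = ρ/(2(μ−λ)) = 0.0009371 hr
Savings = 0.001874 − 0.0009371 = 0.0009371 hr

Final: 0.0009371 hr


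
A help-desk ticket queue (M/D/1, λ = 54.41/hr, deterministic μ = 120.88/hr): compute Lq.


ρ = 54.41/120.88 = 0.4501
M/D/1: Lq = ρ²/(2(1−ρ)) = 0.2026/(2·0.5499) = 0.18422

Final: 0.18422


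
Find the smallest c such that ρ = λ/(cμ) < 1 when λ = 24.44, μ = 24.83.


Stability requires cμ > λ ⇔ c > λ/μ.
λ/μ = 24.44/24.83 = 0.9843
Minimum integer c = ⌊0.9843⌋ + 1 = 1
Check: 1·24.83 = 24.83 > 24.44, while 0·24.83 = 0.00 ≤ 24.44

Final: 1 servers


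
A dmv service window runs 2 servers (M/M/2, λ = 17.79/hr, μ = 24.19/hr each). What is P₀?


a = λ/μ = 17.79/24.19 = 0.7354; ρ = a/c = 0.3677
Σ_{k=0}^{1} a^k/k! (terms k=0..1) = 1.00000 + 0.73543 = 1.73543
Tail: a^2/(2!(1−ρ)) = 0.54085/(2·0.6323) = 0.42770
P₀ = 1/(1.73543 + 0.42770) = 1/2.16313 = 0.462294

Final: 0.462294


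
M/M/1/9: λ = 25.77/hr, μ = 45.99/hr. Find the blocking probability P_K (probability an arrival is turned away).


ρ = λ/μ = 25.77/45.99 = 0.5603
P_K = (1−ρ)ρ^K/(1−ρ^(K+1)) = (0.4397·0.005446)/(1 − 0.003051)
= 0.002394/0.996949 = 0.002402

Final: 0.002402


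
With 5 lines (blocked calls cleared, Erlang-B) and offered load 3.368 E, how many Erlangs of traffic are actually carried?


B(5,3.368) = 0.142294 (Erlang-B)
Carried load = a(1 − B) = 3.368·(1 − 0.142294) = 3.368·0.857706 = 2.8888 E

Final: 2.8888 Erlangs


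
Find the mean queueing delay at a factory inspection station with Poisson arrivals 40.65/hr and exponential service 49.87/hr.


ρ = 40.65/49.87 = 0.8151
Wq = ρ/(μ−λ) = 0.8151/(49.87 − 40.65) = 0.8151/9.22 = 0.08841 hr

Final: 0.08841 hr


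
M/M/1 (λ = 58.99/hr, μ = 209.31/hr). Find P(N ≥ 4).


ρ = 58.99/209.31 = 0.2818
P(N ≥ n) = ρ^n = 0.2818^4 = 0.006309

Final: 0.006309


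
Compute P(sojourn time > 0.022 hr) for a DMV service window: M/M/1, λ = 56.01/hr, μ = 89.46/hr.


W ~ Exponential(μ−λ) for M/M/1.
μ − λ = 89.46 − 56.01 = 33.4500
P(W > t) = e^{−(μ−λ)t} = e^{−0.7359} = 0.479074

Final: 0.479074


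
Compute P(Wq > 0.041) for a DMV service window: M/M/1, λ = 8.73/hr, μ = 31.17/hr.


ρ = 8.73/31.17 = 0.2801
P(Wq > t) = ρ·e^{−(μ−λ)t} = 0.2801·e^{−0.9200}
= 0.2801·0.398503 = 0.111612

Final: 0.111612


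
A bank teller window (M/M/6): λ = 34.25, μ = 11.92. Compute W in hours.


a = 2.8733; ρ = 0.4789; P₀ = 0.055782
Lq = P₀·a^c·ρ/(c!(1−ρ)²) = 0.07688
Wq = Lq/λ = 0.07688/34.25 = 0.002245 hr
W = Wq + 1/μ = 0.002245 + 0.08389 = 0.08614 hr

Final: 0.08614 hr


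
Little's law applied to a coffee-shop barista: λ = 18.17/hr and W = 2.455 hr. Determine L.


L = λW = 18.17·2.455 = 44.6074

Final: 44.6074


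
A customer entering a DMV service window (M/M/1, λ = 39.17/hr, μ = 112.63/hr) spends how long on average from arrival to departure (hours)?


W = 1/(μ−λ) = 1/(112.63 − 39.17) = 1/73.46 = 0.01361 hr

Final: 0.01361 hr


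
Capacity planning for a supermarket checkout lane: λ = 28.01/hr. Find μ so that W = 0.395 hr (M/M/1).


W = 1/(μ−λ) ⇒ μ − λ = 1/W = 1/0.395 = 2.5316
μ = λ + 1/W = 28.01 + 2.5316 = 30.5416 per hr

Final: 30.5416 /hr


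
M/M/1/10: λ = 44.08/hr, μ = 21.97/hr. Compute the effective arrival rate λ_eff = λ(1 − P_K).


ρ = 2.0064; P_K = (1−ρ)ρ^10/(1−ρ^11) = 0.501825
λ_eff = λ(1 − P_K) = 44.08·(1 − 0.501825) = 44.08·0.498175 = 21.9596 /hr

Final: 21.9596 /hr


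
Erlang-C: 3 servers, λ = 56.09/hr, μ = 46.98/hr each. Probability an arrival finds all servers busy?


a = λ/μ = 1.1939; ρ = a/3 = 0.3980
P₀ = 0.296054 (from M/M/c formula)
C(c,a) = [a^c/(c!(1−ρ))]·P₀ = [1.70183/(6·0.6020)]·0.296054
= 0.47114·0.296054 = 0.139482

Final: 0.139482


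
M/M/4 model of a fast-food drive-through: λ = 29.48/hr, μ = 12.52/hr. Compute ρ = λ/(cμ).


ρ = λ/(cμ) = 29.48/(4·12.52) = 29.48/50.08 = 0.5887

Final: 0.5887


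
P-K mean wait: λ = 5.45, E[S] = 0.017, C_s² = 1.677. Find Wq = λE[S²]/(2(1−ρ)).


ρ = λ·E[S] = 5.45·0.017 = 0.09265
E[S²] = E[S]²(1+C_s²) = 0.017²·(1+1.677) = 0.0007737
Wq = λ·E[S²]/(2(1−ρ)) = 5.45·0.0007737/(2·0.9073) = 0.002323 hr

Final: 0.002323 hr


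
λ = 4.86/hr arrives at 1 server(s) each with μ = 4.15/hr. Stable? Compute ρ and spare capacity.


Total capacity cμ = 1·4.15 = 4.15/hr
ρ = λ/(cμ) = 4.86/4.15 = 1.1711
Stable ⇔ ρ < 1: NO
Spare capacity = cμ − λ = 4.15 − 4.86 = -0.71/hr

Final: ρ = 1.1711; unstable; margin = -0.71/hr


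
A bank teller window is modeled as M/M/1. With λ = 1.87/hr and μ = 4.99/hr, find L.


ρ = λ/μ = 1.87/4.99 = 0.3747
L = ρ/(1−ρ) = 0.3747/(1 − 0.3747) = 0.3747/0.6253 = 0.5994

Final: 0.5994


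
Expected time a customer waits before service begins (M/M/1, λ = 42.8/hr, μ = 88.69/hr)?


ρ = 42.8/88.69 = 0.4826
Wq = ρ/(μ−λ) = 0.4826/(88.69 − 42.8) = 0.4826/45.89 = 0.01052 hr

Final: 0.01052 hr


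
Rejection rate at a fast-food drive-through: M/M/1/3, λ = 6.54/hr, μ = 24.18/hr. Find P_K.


ρ = λ/μ = 6.54/24.18 = 0.2705
P_K = (1−ρ)ρ^K/(1−ρ^(K+1)) = (0.7295·0.019786)/(1 − 0.005352)
= 0.014435/0.994648 = 0.014512

Final: 0.014512


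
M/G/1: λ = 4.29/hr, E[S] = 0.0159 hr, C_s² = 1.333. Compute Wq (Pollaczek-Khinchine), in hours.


ρ = λ·E[S] = 4.29·0.0159 = 0.06821
E[S²] = E[S]²(1+C_s²) = 0.0159²·(1+1.333) = 0.0005898
Wq = λ·E[S²]/(2(1−ρ)) = 4.29·0.0005898/(2·0.9318) = 0.001358 hr

Final: 0.001358 hr


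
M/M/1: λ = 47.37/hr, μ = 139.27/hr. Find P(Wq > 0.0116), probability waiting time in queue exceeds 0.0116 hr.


ρ = 47.37/139.27 = 0.3401
P(Wq > t) = ρ·e^{−(μ−λ)t} = 0.3401·e^{−1.0660}
= 0.3401·0.344370 = 0.117131

Final: 0.117131


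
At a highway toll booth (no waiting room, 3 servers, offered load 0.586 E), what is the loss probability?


B(c,a) = (a^c/c!) / Σ_{k=0}^{c} a^k/k!
a^3/3! = 0.033538
Σ terms (k=0..3): 1.00000 + 0.58600 + 0.17170 + 0.03354 = 1.791236
B = 0.033538/1.791236 = 0.018724

Final: 0.018724


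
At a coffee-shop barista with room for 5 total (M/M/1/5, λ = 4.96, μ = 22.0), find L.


ρ = 4.96/22.0 = 0.2255
L = ρ[1 − (K+1)ρ^K + Kρ^(K+1)] / [(1−ρ)(1−ρ^(K+1))]
Numerator: 0.2255·(1 − 6·0.0005825 + 5·0.0001313) = 0.224815
Denominator: (0.7745)·(0.999869) = 0.774444
L = 0.224815/0.774444 = 0.2903

Final: 0.2903


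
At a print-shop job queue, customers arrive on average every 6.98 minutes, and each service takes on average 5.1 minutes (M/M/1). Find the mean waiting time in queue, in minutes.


λ = 60/6.98 = 8.5960 /hr
μ = 60/5.1 = 11.7647 /hr
ρ = λ/μ = 8.5960/11.7647 = 0.7307
Wq = ρ/(μ−λ) = 0.7307/(11.7647−8.5960) = 0.23059 hr
In minutes: 0.23059·60 = 13.835 min

Final: 13.835 min


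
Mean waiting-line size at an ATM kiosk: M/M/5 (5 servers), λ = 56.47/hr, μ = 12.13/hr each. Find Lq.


a = λ/μ = 4.6554; ρ = a/5 = 0.9311
P₀ = 0.003152
Lq = P₀·a^c·ρ / (c!·(1−ρ)²) = 0.003152·2186.67850·0.9311/(120·0.004750)
= 11.25800

Final: 11.25800


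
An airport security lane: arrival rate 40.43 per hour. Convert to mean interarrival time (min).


Mean interarrival time = 1/λ = 1/40.43 hour = 0.02473 hour
In minutes: 0.02473 × 60 = 1.4840 min

Final: 1.4840 min


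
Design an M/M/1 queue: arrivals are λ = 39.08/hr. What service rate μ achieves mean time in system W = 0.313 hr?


W = 1/(μ−λ) ⇒ μ − λ = 1/W = 1/0.313 = 3.1949
μ = λ + 1/W = 39.08 + 3.1949 = 42.2749 per hr

Final: 42.2749 /hr


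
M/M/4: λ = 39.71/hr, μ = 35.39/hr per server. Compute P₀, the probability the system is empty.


a = λ/μ = 39.71/35.39 = 1.1221; ρ = a/c = 0.2805
Σ_{k=0}^{3} a^k/k! (terms k=0..3) = 1.00000 + 1.12207 + 0.62952 + 0.23545 = 2.98704
Tail: a^4/(4!(1−ρ)) = 1.58518/(24·0.7195) = 0.09180
P₀ = 1/(2.98704 + 0.09180) = 1/3.07884 = 0.324797

Final: 0.324797


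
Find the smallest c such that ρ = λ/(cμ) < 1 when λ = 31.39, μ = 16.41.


Stability requires cμ > λ ⇔ c > λ/μ.
λ/μ = 31.39/16.41 = 1.9129
Minimum integer c = ⌊1.9129⌋ + 1 = 2
Check: 2·16.41 = 32.82 > 31.39, while 1·16.41 = 16.41 ≤ 31.39

Final: 2 servers


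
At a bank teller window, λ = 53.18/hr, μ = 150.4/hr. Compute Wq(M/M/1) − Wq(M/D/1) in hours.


ρ = 53.18/150.4 = 0.3536
Wq(M/M/1) = ρ/(μ−λ) = 0.3536/97.22 = 0.003637 hr
Wq(M/D/1) = ρ/(2(μ−λ)) = 0.001819 hr
Savings = 0.003637 − 0.001819 = 0.001819 hr

Final: 0.001819 hr


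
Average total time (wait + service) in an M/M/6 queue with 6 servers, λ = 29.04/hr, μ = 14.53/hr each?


a = 1.9986; ρ = 0.3331; P₀ = 0.135322
Lq = P₀·a^c·ρ/(c!(1−ρ)²) = 0.008972
Wq = Lq/λ = 0.008972/29.04 = 0.0003090 hr
W = Wq + 1/μ = 0.0003090 + 0.06882 = 0.06913 hr

Final: 0.06913 hr


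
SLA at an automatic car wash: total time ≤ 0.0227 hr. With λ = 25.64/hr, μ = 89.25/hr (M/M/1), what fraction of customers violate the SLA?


W ~ Exponential(μ−λ) for M/M/1.
μ − λ = 89.25 − 25.64 = 63.6100
P(W > t) = e^{−(μ−λ)t} = e^{−1.4439} = 0.235994

Final: 0.235994


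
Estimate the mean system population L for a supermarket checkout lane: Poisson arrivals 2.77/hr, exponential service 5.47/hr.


ρ = λ/μ = 2.77/5.47 = 0.5064
L = ρ/(1−ρ) = 0.5064/(1 − 0.5064) = 0.5064/0.4936 = 1.0259

Final: 1.0259


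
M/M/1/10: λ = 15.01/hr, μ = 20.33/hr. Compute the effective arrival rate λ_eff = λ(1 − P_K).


ρ = 0.7383; P_K = (1−ρ)ρ^10/(1−ρ^11) = 0.013059
λ_eff = λ(1 − P_K) = 15.01·(1 − 0.013059) = 15.01·0.986941 = 14.8140 /hr

Final: 14.8140 /hr


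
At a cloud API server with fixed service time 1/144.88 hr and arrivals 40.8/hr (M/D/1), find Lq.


ρ = 40.8/144.88 = 0.2816
M/D/1: Lq = ρ²/(2(1−ρ)) = 0.07931/(2·0.7184) = 0.05520

Final: 0.05520


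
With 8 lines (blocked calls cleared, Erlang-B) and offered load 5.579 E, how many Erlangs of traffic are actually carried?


B(8,5.579) = 0.099042 (Erlang-B)
Carried load = a(1 − B) = 5.579·(1 − 0.099042) = 5.579·0.900958 = 5.0264 E

Final: 5.0264 Erlangs


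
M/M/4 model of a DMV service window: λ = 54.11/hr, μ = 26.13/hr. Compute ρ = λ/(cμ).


ρ = λ/(cμ) = 54.11/(4·26.13) = 54.11/104.52 = 0.5177

Final: 0.5177


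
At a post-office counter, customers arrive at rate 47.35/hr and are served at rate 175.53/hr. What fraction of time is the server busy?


ρ = λ/μ = 47.35/175.53 = 0.2698

Final: 0.2698


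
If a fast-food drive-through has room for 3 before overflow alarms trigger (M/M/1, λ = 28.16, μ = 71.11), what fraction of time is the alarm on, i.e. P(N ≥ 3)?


ρ = 28.16/71.11 = 0.3960
P(N ≥ n) = ρ^n = 0.3960^3 = 0.062102

Final: 0.062102


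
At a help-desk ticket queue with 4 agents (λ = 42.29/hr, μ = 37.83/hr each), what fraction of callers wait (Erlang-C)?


a = λ/μ = 1.1179; ρ = a/4 = 0.2795
P₀ = 0.326169 (from M/M/c formula)
C(c,a) = [a^c/(c!(1−ρ))]·P₀ = [1.56173/(24·0.7205)]·0.326169
= 0.09031·0.326169 = 0.029457

Final: 0.029457


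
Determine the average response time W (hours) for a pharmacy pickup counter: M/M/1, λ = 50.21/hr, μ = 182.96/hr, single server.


W = 1/(μ−λ) = 1/(182.96 − 50.21) = 1/132.75 = 0.007533 hr

Final: 0.007533 hr


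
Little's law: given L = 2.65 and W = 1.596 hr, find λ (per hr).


λ = L/W = 2.65/1.596 = 1.6604 /hr

Final: 1.6604 /hr


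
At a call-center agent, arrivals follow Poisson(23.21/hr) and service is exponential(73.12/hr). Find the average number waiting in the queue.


ρ = 23.21/73.12 = 0.3174
Lq = ρ²/(1−ρ) = 0.1008/0.6826 = 0.1476

Final: 0.1476


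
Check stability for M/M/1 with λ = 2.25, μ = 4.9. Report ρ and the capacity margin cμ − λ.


Total capacity cμ = 1·4.9 = 4.90/hr
ρ = λ/(cμ) = 2.25/4.90 = 0.4592
Stable ⇔ ρ < 1: YES
Spare capacity = cμ − λ = 4.90 − 2.25 = 2.65/hr

Final: ρ = 0.4592; stable; margin = 2.65/hr


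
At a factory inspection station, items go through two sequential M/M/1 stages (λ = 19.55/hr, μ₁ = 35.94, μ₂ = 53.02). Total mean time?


Each node sees arrival rate λ = 19.55/hr (tandem ⇒ throughput preserved).
W₁ = 1/(μ₁−λ) = 1/(35.94−19.55) = 0.06101 hr
W₂ = 1/(μ₂−λ) = 1/(53.02−19.55) = 0.02988 hr
W_total = W₁ + W₂ = 0.06101 + 0.02988 = 0.09089 hr

Final: 0.09089 hr


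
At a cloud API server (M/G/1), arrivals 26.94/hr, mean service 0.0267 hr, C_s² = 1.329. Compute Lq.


ρ = λ·E[S] = 26.94·0.0267 = 0.7193
Lq = ρ²(1+C_s²)/(2(1−ρ)) = 0.5174·(1+1.329)/(2·0.2807)
= 0.5174·2.3290/0.5614 = 2.14641

Final: 2.14641


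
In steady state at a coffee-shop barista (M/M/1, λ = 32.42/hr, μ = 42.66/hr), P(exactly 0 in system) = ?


ρ = 32.42/42.66 = 0.7600
P_n = (1−ρ)·ρ^n = (1 − 0.7600)·0.7600^0 = 0.2400·1.000000 = 0.240038

Final: 0.240038


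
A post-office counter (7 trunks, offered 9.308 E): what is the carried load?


B(7,9.308) = 0.376822 (Erlang-B)
Carried load = a(1 − B) = 9.308·(1 − 0.376822) = 9.308·0.623178 = 5.8005 E

Final: 5.8005 Erlangs


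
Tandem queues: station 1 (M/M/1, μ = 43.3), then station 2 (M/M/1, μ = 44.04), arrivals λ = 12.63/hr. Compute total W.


Each node sees arrival rate λ = 12.63/hr (tandem ⇒ throughput preserved).
W₁ = 1/(μ₁−λ) = 1/(43.3−12.63) = 0.03261 hr
W₂ = 1/(μ₂−λ) = 1/(44.04−12.63) = 0.03184 hr
W_total = W₁ + W₂ = 0.03261 + 0.03184 = 0.06444 hr

Final: 0.06444 hr


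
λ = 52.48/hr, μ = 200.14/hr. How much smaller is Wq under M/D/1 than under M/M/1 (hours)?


ρ = 52.48/200.14 = 0.2622
Wq(M/M/1) = ρ/(μ−λ) = 0.2622/147.66 = 0.001776 hr
Wq(M/D/1) = ρ/(2(μ−λ)) = 0.0008879 hr
Savings = 0.001776 − 0.0008879 = 0.0008879 hr

Final: 0.0008879 hr


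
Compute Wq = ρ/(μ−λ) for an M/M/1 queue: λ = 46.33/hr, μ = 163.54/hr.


ρ = 46.33/163.54 = 0.2833
Wq = ρ/(μ−λ) = 0.2833/(163.54 − 46.33) = 0.2833/117.21 = 0.002417 hr

Final: 0.002417 hr


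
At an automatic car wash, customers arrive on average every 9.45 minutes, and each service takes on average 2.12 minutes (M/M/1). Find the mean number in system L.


λ = 60/9.45 = 6.3492 /hr
μ = 60/2.12 = 28.3019 /hr
ρ = λ/μ = 6.3492/28.3019 = 0.2243
L = ρ/(1−ρ) = 0.2243/0.7757 = 0.2892

Final: 0.2892


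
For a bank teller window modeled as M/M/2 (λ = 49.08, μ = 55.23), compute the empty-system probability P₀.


a = λ/μ = 49.08/55.23 = 0.8886; ρ = a/c = 0.4443
Σ_{k=0}^{1} a^k/k! (terms k=0..1) = 1.00000 + 0.88865 = 1.88865
Tail: a^2/(2!(1−ρ)) = 0.78969/(2·0.5557) = 0.71057
P₀ = 1/(1.88865 + 0.71057) = 1/2.59922 = 0.384731

Final: 0.384731


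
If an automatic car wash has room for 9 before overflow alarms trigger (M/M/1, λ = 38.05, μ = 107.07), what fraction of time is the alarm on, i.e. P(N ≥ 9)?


ρ = 38.05/107.07 = 0.3554
P(N ≥ n) = ρ^n = 0.3554^9 = 0.00009040

Final: 0.00009040


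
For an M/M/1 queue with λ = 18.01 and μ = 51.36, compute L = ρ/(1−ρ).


ρ = λ/μ = 18.01/51.36 = 0.3507
L = ρ/(1−ρ) = 0.3507/(1 − 0.3507) = 0.3507/0.6493 = 0.5400

Final: 0.5400


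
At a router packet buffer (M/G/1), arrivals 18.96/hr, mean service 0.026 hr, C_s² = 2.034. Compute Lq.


ρ = λ·E[S] = 18.96·0.026 = 0.4930
Lq = ρ²(1+C_s²)/(2(1−ρ)) = 0.2430·(1+2.034)/(2·0.5070)
= 0.2430·3.0340/1.0141 = 0.72705

Final: 0.72705


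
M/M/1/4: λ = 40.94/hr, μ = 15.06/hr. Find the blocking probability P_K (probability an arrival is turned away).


ρ = λ/μ = 40.94/15.06 = 2.7185
P_K = (1−ρ)ρ^K/(1−ρ^(K+1)) = (-1.7185·54.612426)/(1 − 148.461667)
= -93.849241/-147.461667 = 0.636431

Final: 0.636431


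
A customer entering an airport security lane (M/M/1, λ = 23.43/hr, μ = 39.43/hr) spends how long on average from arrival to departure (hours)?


W = 1/(μ−λ) = 1/(39.43 − 23.43) = 1/16.00 = 0.06250 hr

Final: 0.06250 hr


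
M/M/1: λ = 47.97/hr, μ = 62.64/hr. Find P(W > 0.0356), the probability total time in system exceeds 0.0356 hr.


W ~ Exponential(μ−λ) for M/M/1.
μ − λ = 62.64 − 47.97 = 14.6700
P(W > t) = e^{−(μ−λ)t} = e^{−0.5223} = 0.593183

Final: 0.593183


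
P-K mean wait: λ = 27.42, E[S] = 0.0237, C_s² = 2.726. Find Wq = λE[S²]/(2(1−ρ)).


ρ = λ·E[S] = 27.42·0.0237 = 0.6499
E[S²] = E[S]²(1+C_s²) = 0.0237²·(1+2.726) = 0.002093
Wq = λ·E[S²]/(2(1−ρ)) = 27.42·0.002093/(2·0.3501) = 0.08195 hr

Final: 0.08195 hr


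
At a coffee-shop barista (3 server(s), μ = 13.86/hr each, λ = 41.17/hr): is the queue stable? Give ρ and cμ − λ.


Total capacity cμ = 3·13.86 = 41.58/hr
ρ = λ/(cμ) = 41.17/41.58 = 0.9901
Stable ⇔ ρ < 1: YES
Spare capacity = cμ − λ = 41.58 − 41.17 = 0.41/hr

Final: ρ = 0.9901; stable; margin = 0.41/hr


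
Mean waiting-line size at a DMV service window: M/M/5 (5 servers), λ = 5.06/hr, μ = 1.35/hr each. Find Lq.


a = λ/μ = 3.7481; ρ = a/5 = 0.7496
P₀ = 0.018729
Lq = P₀·a^c·ρ / (c!·(1−ρ)²) = 0.018729·739.74790·0.7496/(120·0.06269)
= 1.38068

Final: 1.38068


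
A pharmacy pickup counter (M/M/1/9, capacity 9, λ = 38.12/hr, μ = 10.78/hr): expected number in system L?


ρ = 38.12/10.78 = 3.5362
L = ρ[1 − (K+1)ρ^K + Kρ^(K+1)] / [(1−ρ)(1−ρ^(K+1))]
Numerator: 3.5362·(1 − 10·86458.397178 + 9·305732.291321) = 6672795.141179
Denominator: (-2.5362)·(-305731.291321) = 775389.007858
L = 6672795.141179/775389.007858 = 8.6057

Final: 8.6057


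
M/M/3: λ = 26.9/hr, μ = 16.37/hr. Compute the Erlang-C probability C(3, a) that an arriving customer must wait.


a = λ/μ = 1.6432; ρ = a/3 = 0.5477
P₀ = 0.177663 (from M/M/c formula)
C(c,a) = [a^c/(c!(1−ρ))]·P₀ = [4.43722/(6·0.4523)]·0.177663
= 1.63524·0.177663 = 0.290522

Final: 0.290522


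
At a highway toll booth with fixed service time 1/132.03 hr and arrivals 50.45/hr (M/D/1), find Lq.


ρ = 50.45/132.03 = 0.3821
M/D/1: Lq = ρ²/(2(1−ρ)) = 0.1460/(2·0.6179) = 0.11815

Final: 0.11815


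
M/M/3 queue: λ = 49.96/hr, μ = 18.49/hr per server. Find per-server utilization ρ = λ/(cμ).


ρ = λ/(cμ) = 49.96/(3·18.49) = 49.96/55.47 = 0.9007

Final: 0.9007


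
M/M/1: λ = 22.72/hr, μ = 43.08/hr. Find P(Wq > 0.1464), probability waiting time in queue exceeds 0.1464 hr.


ρ = 22.72/43.08 = 0.5274
P(Wq > t) = ρ·e^{−(μ−λ)t} = 0.5274·e^{−2.9807}
= 0.5274·0.050757 = 0.026769

Final: 0.026769


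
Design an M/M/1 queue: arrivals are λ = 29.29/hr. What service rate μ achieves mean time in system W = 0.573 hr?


W = 1/(μ−λ) ⇒ μ − λ = 1/W = 1/0.573 = 1.7452
μ = λ + 1/W = 29.29 + 1.7452 = 31.0352 per hr

Final: 31.0352 /hr


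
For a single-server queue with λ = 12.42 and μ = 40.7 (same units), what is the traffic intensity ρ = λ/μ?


ρ = λ/μ = 12.42/40.7 = 0.3052

Final: 0.3052


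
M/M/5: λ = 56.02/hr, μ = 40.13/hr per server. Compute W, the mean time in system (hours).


a = 1.3960; ρ = 0.2792; P₀ = 0.247327
Lq = P₀·a^c·ρ/(c!(1−ρ)²) = 0.005871
Wq = Lq/λ = 0.005871/56.02 = 0.0001048 hr
W = Wq + 1/μ = 0.0001048 + 0.02492 = 0.02502 hr

Final: 0.02502 hr


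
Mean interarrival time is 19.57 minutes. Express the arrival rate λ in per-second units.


λ = 1/(interarrival time) in consistent units.
1 second = 0.0166667 min, so λ = 0.0166667/19.57 = 0.0008516 per second

Final: 0.0008516 /sec


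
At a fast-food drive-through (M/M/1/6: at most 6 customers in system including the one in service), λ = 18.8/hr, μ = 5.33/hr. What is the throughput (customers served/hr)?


ρ = 3.5272; P_K = (1−ρ)ρ^6/(1−ρ^7) = 0.716595
λ_eff = λ(1 − P_K) = 18.8·(1 − 0.716595) = 18.8·0.283405 = 5.3280 /hr

Final: 5.3280 /hr


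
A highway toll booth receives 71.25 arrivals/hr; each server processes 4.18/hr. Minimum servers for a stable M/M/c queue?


Stability requires cμ > λ ⇔ c > λ/μ.
λ/μ = 71.25/4.18 = 17.0455
Minimum integer c = ⌊17.0455⌋ + 1 = 18
Check: 18·4.18 = 75.24 > 71.25, while 17·4.18 = 71.06 ≤ 71.25

Final: 18 servers


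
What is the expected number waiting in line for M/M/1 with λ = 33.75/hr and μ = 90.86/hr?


ρ = 33.75/90.86 = 0.3715
Lq = ρ²/(1−ρ) = 0.1380/0.6285 = 0.2195

Final: 0.2195


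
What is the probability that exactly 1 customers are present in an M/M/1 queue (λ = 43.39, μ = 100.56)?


ρ = 43.39/100.56 = 0.4315
P_n = (1−ρ)·ρ^n = (1 − 0.4315)·0.4315^1 = 0.5685·0.431484 = 0.245306

Final: 0.245306


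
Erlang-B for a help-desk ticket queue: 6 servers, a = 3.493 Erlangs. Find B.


B(c,a) = (a^c/c!) / Σ_{k=0}^{c} a^k/k!
a^6/6! = 2.522662
Σ terms (k=0..6): 1.00000 + 3.49300 + 6.10052 + 7.10304 + 6.20273 + 4.33323 + 2.52266 = 30.755193
B = 2.522662/30.755193 = 0.082024

Final: 0.082024


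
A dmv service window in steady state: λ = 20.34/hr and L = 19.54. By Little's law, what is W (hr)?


W = L/λ = 19.54/20.34 = 0.9607 hr

Final: 0.9607 hr


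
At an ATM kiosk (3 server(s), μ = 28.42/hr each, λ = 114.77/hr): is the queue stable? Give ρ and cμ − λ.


Total capacity cμ = 3·28.42 = 85.26/hr
ρ = λ/(cμ) = 114.77/85.26 = 1.3461
Stable ⇔ ρ < 1: NO
Spare capacity = cμ − λ = 85.26 − 114.77 = -29.51/hr

Final: ρ = 1.3461; unstable; margin = -29.51/hr


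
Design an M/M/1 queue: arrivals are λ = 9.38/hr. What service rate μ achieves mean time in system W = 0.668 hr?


W = 1/(μ−λ) ⇒ μ − λ = 1/W = 1/0.668 = 1.4970
μ = λ + 1/W = 9.38 + 1.4970 = 10.8770 per hr

Final: 10.8770 /hr


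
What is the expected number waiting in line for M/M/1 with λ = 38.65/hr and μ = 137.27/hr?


ρ = 38.65/137.27 = 0.2816
Lq = ρ²/(1−ρ) = 0.07928/0.7184 = 0.1103

Final: 0.1103


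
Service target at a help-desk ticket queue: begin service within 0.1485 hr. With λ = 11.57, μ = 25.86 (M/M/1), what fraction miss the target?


ρ = 11.57/25.86 = 0.4474
P(Wq > t) = ρ·e^{−(μ−λ)t} = 0.4474·e^{−2.1221}
= 0.4474·0.119784 = 0.053592

Final: 0.053592


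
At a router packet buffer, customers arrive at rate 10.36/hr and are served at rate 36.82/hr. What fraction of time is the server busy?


ρ = λ/μ = 10.36/36.82 = 0.2814

Final: 0.2814


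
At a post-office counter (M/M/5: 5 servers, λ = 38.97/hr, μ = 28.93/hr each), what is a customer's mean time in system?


a = 1.3470; ρ = 0.2694; P₀ = 0.259777
Lq = P₀·a^c·ρ/(c!(1−ρ)²) = 0.004846
Wq = Lq/λ = 0.004846/38.97 = 0.0001244 hr
W = Wq + 1/μ = 0.0001244 + 0.03457 = 0.03469 hr

Final: 0.03469 hr


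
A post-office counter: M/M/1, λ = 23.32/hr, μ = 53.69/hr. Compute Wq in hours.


ρ = 23.32/53.69 = 0.4343
Wq = ρ/(μ−λ) = 0.4343/(53.69 − 23.32) = 0.4343/30.37 = 0.01430 hr

Final: 0.01430 hr


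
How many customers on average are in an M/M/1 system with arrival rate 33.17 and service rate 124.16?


ρ = λ/μ = 33.17/124.16 = 0.2672
L = ρ/(1−ρ) = 0.2672/(1 − 0.2672) = 0.2672/0.7328 = 0.3645

Final: 0.3645


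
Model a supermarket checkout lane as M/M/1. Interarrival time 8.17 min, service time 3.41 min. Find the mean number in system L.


λ = 60/8.17 = 7.3439 /hr
μ = 60/3.41 = 17.5953 /hr
ρ = λ/μ = 7.3439/17.5953 = 0.4174
L = ρ/(1−ρ) = 0.4174/0.5826 = 0.7164

Final: 0.7164


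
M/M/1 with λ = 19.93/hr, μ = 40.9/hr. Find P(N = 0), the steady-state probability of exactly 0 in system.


ρ = 19.93/40.9 = 0.4873
P_n = (1−ρ)·ρ^n = (1 − 0.4873)·0.4873^0 = 0.5127·1.000000 = 0.512714

Final: 0.512714


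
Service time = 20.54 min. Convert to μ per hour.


μ = 1/(service time) in consistent units.
1 hour = 60 min, so μ = 60/20.54 = 2.9211 per hour

Final: 2.9211 /hr


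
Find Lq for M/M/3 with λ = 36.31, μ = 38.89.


a = λ/μ = 0.9337; ρ = a/3 = 0.3112
P₀ = 0.389642
Lq = P₀·a^c·ρ / (c!·(1−ρ)²) = 0.389642·0.81389·0.3112/(6·0.47442)
= 0.03467

Final: 0.03467


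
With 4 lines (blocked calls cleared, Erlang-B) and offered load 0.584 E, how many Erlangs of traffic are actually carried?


B(4,0.584) = 0.002704 (Erlang-B)
Carried load = a(1 − B) = 0.584·(1 − 0.002704) = 0.584·0.997296 = 0.5824 E

Final: 0.5824 Erlangs


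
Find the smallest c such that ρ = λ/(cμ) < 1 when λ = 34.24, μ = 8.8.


Stability requires cμ > λ ⇔ c > λ/μ.
λ/μ = 34.24/8.8 = 3.8909
Minimum integer c = ⌊3.8909⌋ + 1 = 4
Check: 4·8.8 = 35.20 > 34.24, while 3·8.8 = 26.40 ≤ 34.24

Final: 4 servers


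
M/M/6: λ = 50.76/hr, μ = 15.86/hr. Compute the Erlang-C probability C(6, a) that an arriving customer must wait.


a = λ/μ = 3.2005; ρ = a/6 = 0.5334
P₀ = 0.039753 (from M/M/c formula)
C(c,a) = [a^c/(c!(1−ρ))]·P₀ = [1074.75774/(720·0.4666)]·0.039753
= 3.19926·0.039753 = 0.127179

Final: 0.127179


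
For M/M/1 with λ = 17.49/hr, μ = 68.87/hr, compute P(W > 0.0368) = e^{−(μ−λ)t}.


W ~ Exponential(μ−λ) for M/M/1.
μ − λ = 68.87 − 17.49 = 51.3800
P(W > t) = e^{−(μ−λ)t} = e^{−1.8908} = 0.150953

Final: 0.150953


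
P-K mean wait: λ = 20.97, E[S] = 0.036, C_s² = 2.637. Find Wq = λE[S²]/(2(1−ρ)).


ρ = λ·E[S] = 20.97·0.036 = 0.7549
E[S²] = E[S]²(1+C_s²) = 0.036²·(1+2.637) = 0.004714
Wq = λ·E[S²]/(2(1−ρ)) = 20.97·0.004714/(2·0.2451) = 0.20165 hr

Final: 0.20165 hr


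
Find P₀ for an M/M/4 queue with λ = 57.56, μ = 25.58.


a = λ/μ = 57.56/25.58 = 2.2502; ρ = a/c = 0.5625
Σ_{k=0}^{3} a^k/k! (terms k=0..3) = 1.00000 + 2.25020 + 2.53169 + 1.89893 = 7.68082
Tail: a^4/(4!(1−ρ)) = 25.63781/(24·0.4375) = 2.44197
P₀ = 1/(7.68082 + 2.44197) = 1/10.12279 = 0.098787

Final: 0.098787


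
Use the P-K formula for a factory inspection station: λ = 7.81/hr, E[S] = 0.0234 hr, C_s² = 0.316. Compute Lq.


ρ = λ·E[S] = 7.81·0.0234 = 0.1828
Lq = ρ²(1+C_s²)/(2(1−ρ)) = 0.03340·(1+0.316)/(2·0.8172)
= 0.03340·1.3160/1.6345 = 0.02689

Final: 0.02689


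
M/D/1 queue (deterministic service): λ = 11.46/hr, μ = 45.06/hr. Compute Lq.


ρ = 11.46/45.06 = 0.2543
M/D/1: Lq = ρ²/(2(1−ρ)) = 0.06468/(2·0.7457) = 0.04337

Final: 0.04337


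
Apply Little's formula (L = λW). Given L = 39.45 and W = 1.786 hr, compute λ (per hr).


λ = L/W = 39.45/1.786 = 22.0885 /hr

Final: 22.0885 /hr


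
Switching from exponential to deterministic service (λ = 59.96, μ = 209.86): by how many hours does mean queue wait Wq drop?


ρ = 59.96/209.86 = 0.2857
Wq(M/M/1) = ρ/(μ−λ) = 0.2857/149.90 = 0.001906 hr
Wq(M/D/1) = ρ/(2(μ−λ)) = 0.0009530 hr
Savings = 0.001906 − 0.0009530 = 0.0009530 hr

Final: 0.0009530 hr


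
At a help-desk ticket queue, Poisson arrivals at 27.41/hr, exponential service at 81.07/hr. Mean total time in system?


W = 1/(μ−λ) = 1/(81.07 − 27.41) = 1/53.66 = 0.01864 hr

Final: 0.01864 hr


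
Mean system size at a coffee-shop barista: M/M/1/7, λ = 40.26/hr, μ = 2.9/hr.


ρ = 40.26/2.9 = 13.8828
L = ρ[1 − (K+1)ρ^K + Kρ^(K+1)] / [(1−ρ)(1−ρ^(K+1))]
Numerator: 13.8828·(1 − 8·99387189.249828 + 7·1379768358.344161) = 123046790646.629959
Denominator: (-12.8828)·(-1379768357.344161) = 17775222700.130295
L = 123046790646.629959/17775222700.130295 = 6.9224

Final: 6.9224


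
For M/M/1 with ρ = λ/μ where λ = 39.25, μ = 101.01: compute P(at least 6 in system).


ρ = 39.25/101.01 = 0.3886
P(N ≥ n) = ρ^n = 0.3886^6 = 0.003442

Final: 0.003442


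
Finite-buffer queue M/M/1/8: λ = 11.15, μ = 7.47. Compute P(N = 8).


ρ = λ/μ = 11.15/7.47 = 1.4926
P_K = (1−ρ)ρ^K/(1−ρ^(K+1)) = (-0.4926·24.639627)/(1 − 36.778024)
= -12.138397/-35.778024 = 0.339270

Final: 0.339270


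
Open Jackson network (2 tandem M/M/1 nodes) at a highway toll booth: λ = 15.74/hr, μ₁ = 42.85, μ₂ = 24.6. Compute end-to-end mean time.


Each node sees arrival rate λ = 15.74/hr (tandem ⇒ throughput preserved).
W₁ = 1/(μ₁−λ) = 1/(42.85−15.74) = 0.03689 hr
W₂ = 1/(μ₂−λ) = 1/(24.6−15.74) = 0.11287 hr
W_total = W₁ + W₂ = 0.03689 + 0.11287 = 0.14975 hr

Final: 0.14975 hr


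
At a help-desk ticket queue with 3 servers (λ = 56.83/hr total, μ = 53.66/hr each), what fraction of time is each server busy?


ρ = λ/(cμ) = 56.83/(3·53.66) = 56.83/160.98 = 0.3530

Final: 0.3530


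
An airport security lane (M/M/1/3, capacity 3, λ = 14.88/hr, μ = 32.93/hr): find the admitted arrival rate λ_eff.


ρ = 0.4519; P_K = (1−ρ)ρ^3/(1−ρ^4) = 0.052773
λ_eff = λ(1 − P_K) = 14.88·(1 − 0.052773) = 14.88·0.947227 = 14.0947 /hr

Final: 14.0947 /hr


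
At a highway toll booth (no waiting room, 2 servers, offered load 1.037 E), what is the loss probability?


B(c,a) = (a^c/c!) / Σ_{k=0}^{c} a^k/k!
a^2/2! = 0.537684
Σ terms (k=0..2): 1.00000 + 1.03700 + 0.53768 = 2.574685
B = 0.537684/2.574685 = 0.208835

Final: 0.208835


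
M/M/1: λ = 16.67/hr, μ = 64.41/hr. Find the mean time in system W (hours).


W = 1/(μ−λ) = 1/(64.41 − 16.67) = 1/47.74 = 0.02095 hr

Final: 0.02095 hr


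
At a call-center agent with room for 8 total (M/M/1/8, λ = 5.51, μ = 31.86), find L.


ρ = 5.51/31.86 = 0.1729
L = ρ[1 − (K+1)ρ^K + Kρ^(K+1)] / [(1−ρ)(1−ρ^(K+1))]
Numerator: 0.1729·(1 − 9·0.0000008003 + 8·0.0000001384) = 0.172943
Denominator: (0.8271)·(1.000000) = 0.827056
L = 0.172943/0.827056 = 0.2091

Final: 0.2091


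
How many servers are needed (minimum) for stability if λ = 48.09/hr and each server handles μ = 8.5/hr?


Stability requires cμ > λ ⇔ c > λ/μ.
λ/μ = 48.09/8.5 = 5.6576
Minimum integer c = ⌊5.6576⌋ + 1 = 6
Check: 6·8.5 = 51.00 > 48.09, while 5·8.5 = 42.50 ≤ 48.09

Final: 6 servers


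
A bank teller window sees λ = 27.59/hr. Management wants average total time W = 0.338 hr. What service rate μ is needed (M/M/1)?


W = 1/(μ−λ) ⇒ μ − λ = 1/W = 1/0.338 = 2.9586
μ = λ + 1/W = 27.59 + 2.9586 = 30.5486 per hr

Final: 30.5486 /hr


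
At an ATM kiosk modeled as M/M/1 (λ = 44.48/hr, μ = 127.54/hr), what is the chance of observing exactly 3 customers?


ρ = 44.48/127.54 = 0.3488
P_n = (1−ρ)·ρ^n = (1 − 0.3488)·0.3488^3 = 0.6512·0.042418 = 0.027625

Final: 0.027625


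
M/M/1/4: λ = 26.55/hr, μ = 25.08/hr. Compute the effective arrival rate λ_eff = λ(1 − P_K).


ρ = 1.0586; P_K = (1−ρ)ρ^4/(1−ρ^5) = 0.223407
λ_eff = λ(1 − P_K) = 26.55·(1 − 0.223407) = 26.55·0.776593 = 20.6186 /hr

Final: 20.6186 /hr


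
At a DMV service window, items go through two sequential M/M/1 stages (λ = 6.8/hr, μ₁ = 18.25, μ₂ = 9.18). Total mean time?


Each node sees arrival rate λ = 6.8/hr (tandem ⇒ throughput preserved).
W₁ = 1/(μ₁−λ) = 1/(18.25−6.8) = 0.08734 hr
W₂ = 1/(μ₂−λ) = 1/(9.18−6.8) = 0.42017 hr
W_total = W₁ + W₂ = 0.08734 + 0.42017 = 0.50750 hr

Final: 0.50750 hr


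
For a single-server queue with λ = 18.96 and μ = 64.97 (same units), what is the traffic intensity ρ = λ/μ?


ρ = λ/μ = 18.96/64.97 = 0.2918

Final: 0.2918


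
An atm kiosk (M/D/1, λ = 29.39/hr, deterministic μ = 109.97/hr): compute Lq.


ρ = 29.39/109.97 = 0.2673
M/D/1: Lq = ρ²/(2(1−ρ)) = 0.07143/(2·0.7327) = 0.04874

Final: 0.04874


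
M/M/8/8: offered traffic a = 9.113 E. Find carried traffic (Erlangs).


B(8,9.113) = 0.294947 (Erlang-B)
Carried load = a(1 − B) = 9.113·(1 − 0.294947) = 9.113·0.705053 = 6.4251 E

Final: 6.4251 Erlangs


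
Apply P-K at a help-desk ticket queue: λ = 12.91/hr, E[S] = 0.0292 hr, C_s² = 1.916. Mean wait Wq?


ρ = λ·E[S] = 12.91·0.0292 = 0.3770
E[S²] = E[S]²(1+C_s²) = 0.0292²·(1+1.916) = 0.002486
Wq = λ·E[S²]/(2(1−ρ)) = 12.91·0.002486/(2·0.6230) = 0.02576 hr

Final: 0.02576 hr


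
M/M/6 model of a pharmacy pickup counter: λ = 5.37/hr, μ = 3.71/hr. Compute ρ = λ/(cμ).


ρ = λ/(cμ) = 5.37/(6·3.71) = 5.37/22.26 = 0.2412

Final: 0.2412


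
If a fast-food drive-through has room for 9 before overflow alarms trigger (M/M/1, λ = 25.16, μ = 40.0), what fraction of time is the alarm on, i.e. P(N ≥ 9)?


ρ = 25.16/40.0 = 0.6290
P(N ≥ n) = ρ^n = 0.6290^9 = 0.015412

Final: 0.015412


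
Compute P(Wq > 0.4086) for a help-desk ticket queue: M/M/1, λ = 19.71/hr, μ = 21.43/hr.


ρ = 19.71/21.43 = 0.9197
P(Wq > t) = ρ·e^{−(μ−λ)t} = 0.9197·e^{−0.7028}
= 0.9197·0.495201 = 0.455455

Final: 0.455455


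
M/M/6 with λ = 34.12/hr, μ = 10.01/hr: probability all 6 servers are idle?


a = λ/μ = 34.12/10.01 = 3.4086; ρ = a/c = 0.5681
Σ_{k=0}^{5} a^k/k! (terms k=0..5) = 1.00000 + 3.40859 + 5.80925 + 6.60045 + 5.62456 + 3.83437 = 26.27721
Tail: a^6/(6!(1−ρ)) = 1568.37413/(720·0.4319) = 5.04351
P₀ = 1/(26.27721 + 5.04351) = 1/31.32072 = 0.031928

Final: 0.031928


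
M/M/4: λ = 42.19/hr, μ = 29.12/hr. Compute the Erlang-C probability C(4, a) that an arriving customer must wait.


a = λ/μ = 1.4488; ρ = a/4 = 0.3622
P₀ = 0.232930 (from M/M/c formula)
C(c,a) = [a^c/(c!(1−ρ))]·P₀ = [4.40629/(24·0.6378)]·0.232930
= 0.28786·0.232930 = 0.067051

Final: 0.067051


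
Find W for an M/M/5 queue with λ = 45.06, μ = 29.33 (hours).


a = 1.5363; ρ = 0.3073; P₀ = 0.214783
Lq = P₀·a^c·ρ/(c!(1−ρ)²) = 0.009808
Wq = Lq/λ = 0.009808/45.06 = 0.0002177 hr
W = Wq + 1/μ = 0.0002177 + 0.03409 = 0.03431 hr

Final: 0.03431 hr


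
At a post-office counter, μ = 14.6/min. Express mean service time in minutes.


Mean service time = 1/μ = 1/14.6 minute = 0.06849 minute
In minutes: 0.06849 × 1 = 0.06849 min

Final: 0.06849 min


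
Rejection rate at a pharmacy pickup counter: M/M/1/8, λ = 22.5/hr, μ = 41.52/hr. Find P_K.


ρ = λ/μ = 22.5/41.52 = 0.5419
P_K = (1−ρ)ρ^K/(1−ρ^(K+1)) = (0.4581·0.007437)/(1 − 0.004030)
= 0.003407/0.995970 = 0.003421

Final: 0.003421


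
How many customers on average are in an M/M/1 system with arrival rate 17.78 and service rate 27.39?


ρ = λ/μ = 17.78/27.39 = 0.6491
L = ρ/(1−ρ) = 0.6491/(1 − 0.6491) = 0.6491/0.3509 = 1.8502

Final: 1.8502


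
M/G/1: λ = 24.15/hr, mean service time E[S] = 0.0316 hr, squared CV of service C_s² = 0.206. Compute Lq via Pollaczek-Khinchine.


ρ = λ·E[S] = 24.15·0.0316 = 0.7631
Lq = ρ²(1+C_s²)/(2(1−ρ)) = 0.5824·(1+0.206)/(2·0.2369)
= 0.5824·1.2060/0.4737 = 1.48263

Final: 1.48263


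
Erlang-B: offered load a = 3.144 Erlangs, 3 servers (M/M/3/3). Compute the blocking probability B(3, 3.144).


B(c,a) = (a^c/c!) / Σ_{k=0}^{c} a^k/k!
a^3/3! = 5.179602
Σ terms (k=0..3): 1.00000 + 3.14400 + 4.94237 + 5.17960 = 14.265970
B = 5.179602/14.265970 = 0.363074

Final: 0.363074


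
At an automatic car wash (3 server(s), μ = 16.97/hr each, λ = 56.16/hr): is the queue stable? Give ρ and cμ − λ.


Total capacity cμ = 3·16.97 = 50.91/hr
ρ = λ/(cμ) = 56.16/50.91 = 1.1031
Stable ⇔ ρ < 1: NO
Spare capacity = cμ − λ = 50.91 − 56.16 = -5.25/hr

Final: ρ = 1.1031; unstable; margin = -5.25/hr


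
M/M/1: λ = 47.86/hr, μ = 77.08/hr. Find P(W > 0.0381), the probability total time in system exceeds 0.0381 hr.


W ~ Exponential(μ−λ) for M/M/1.
μ − λ = 77.08 − 47.86 = 29.2200
P(W > t) = e^{−(μ−λ)t} = e^{−1.1133} = 0.328479

Final: 0.328479


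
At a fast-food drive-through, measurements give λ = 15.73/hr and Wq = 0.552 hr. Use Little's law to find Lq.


Lq = λWq = 15.73·0.552 = 8.6830

Final: 8.6830


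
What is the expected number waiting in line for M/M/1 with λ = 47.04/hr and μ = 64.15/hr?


ρ = 47.04/64.15 = 0.7333
Lq = ρ²/(1−ρ) = 0.5377/0.2667 = 2.0160

Final: 2.0160


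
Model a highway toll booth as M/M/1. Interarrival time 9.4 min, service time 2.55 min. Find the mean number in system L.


λ = 60/9.4 = 6.3830 /hr
μ = 60/2.55 = 23.5294 /hr
ρ = λ/μ = 6.3830/23.5294 = 0.2713
L = ρ/(1−ρ) = 0.2713/0.7287 = 0.3723

Final: 0.3723


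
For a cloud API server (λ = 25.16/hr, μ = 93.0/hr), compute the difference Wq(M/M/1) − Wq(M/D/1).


ρ = 25.16/93.0 = 0.2705
Wq(M/M/1) = ρ/(μ−λ) = 0.2705/67.84 = 0.003988 hr
Wq(M/D/1) = ρ/(2(μ−λ)) = 0.001994 hr
Savings = 0.003988 − 0.001994 = 0.001994 hr

Final: 0.001994 hr


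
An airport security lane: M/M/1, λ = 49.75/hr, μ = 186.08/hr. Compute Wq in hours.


ρ = 49.75/186.08 = 0.2674
Wq = ρ/(μ−λ) = 0.2674/(186.08 − 49.75) = 0.2674/136.33 = 0.001961 hr

Final: 0.001961 hr


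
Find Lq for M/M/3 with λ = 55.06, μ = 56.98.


a = λ/μ = 0.9663; ρ = a/3 = 0.3221
P₀ = 0.376647
Lq = P₀·a^c·ρ / (c!·(1−ρ)²) = 0.376647·0.90228·0.3221/(6·0.45955)
= 0.03970

Final: 0.03970
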